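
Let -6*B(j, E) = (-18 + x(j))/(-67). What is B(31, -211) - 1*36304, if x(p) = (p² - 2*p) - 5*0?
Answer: -14593327/402 ≈ -36302.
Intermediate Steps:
x(p) = p² - 2*p (x(p) = (p² - 2*p) + 0 = p² - 2*p)
B(j, E) = -3/67 + j*(-2 + j)/402 (B(j, E) = -(-18 + j*(-2 + j))/(6*(-67)) = -(-18 + j*(-2 + j))*(-1)/(6*67) = -(18/67 - j*(-2 + j)/67)/6 = -3/67 + j*(-2 + j)/402)
B(31, -211) - 1*36304 = (-3/67 + (1/402)*31*(-2 + 31)) - 1*36304 = (-3/67 + (1/402)*31*29) - 36304 = (-3/67 + 899/402) - 36304 = 881/402 - 36304 = -14593327/402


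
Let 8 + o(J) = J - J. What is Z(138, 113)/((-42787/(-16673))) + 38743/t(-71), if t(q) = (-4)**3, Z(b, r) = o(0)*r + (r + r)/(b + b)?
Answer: -180880468633/188947392 ≈ -957.31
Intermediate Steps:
o(J) = -8 (o(J) = -8 + (J - J) = -8 + 0 = -8)
Z(b, r) = -8*r + r/b (Z(b, r) = -8*r + (r + r)/(b + b) = -8*r + (2*r)/((2*b)) = -8*r + (2*r)*(1/(2*b)) = -8*r + r/b)
t(q) = -64
Z(138, 113)/((-42787/(-16673))) + 38743/t(-71) = (-8*113 + 113/138)/((-42787/(-16673))) + 38743/(-64) = (-904 + 113*(1/138))/((-42787*(-1/16673))) + 38743*(-1/64) = (-904 + 113/138)/(42787/16673) - 38743/64 = -124639/138*16673/42787 - 38743/64 = -2078106047/5904606 - 38743/64 = -180880468633/188947392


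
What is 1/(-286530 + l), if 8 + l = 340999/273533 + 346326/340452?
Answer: -15520809486/4447266570935917 ≈ -3.4900e-6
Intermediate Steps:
l = -89028912337/15520809486 (l = -8 + (340999/273533 + 346326/340452) = -8 + (340999*(1/273533) + 346326*(1/340452)) = -8 + (340999/273533 + 57721/56742) = -8 + 35137563551/15520809486 = -89028912337/15520809486 ≈ -5.7361)
1/(-286530 + l) = 1/(-286530 - 89028912337/15520809486) = 1/(-4447266570935917/15520809486) = -15520809486/4447266570935917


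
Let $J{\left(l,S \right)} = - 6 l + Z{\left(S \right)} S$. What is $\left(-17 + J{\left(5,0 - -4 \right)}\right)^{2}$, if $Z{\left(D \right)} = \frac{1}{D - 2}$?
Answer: $2025$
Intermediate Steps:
$Z{\left(D \right)} = \frac{1}{-2 + D}$
$J{\left(l,S \right)} = - 6 l + \frac{S}{-2 + S}$
$\left(-17 + J{\left(5,0 - -4 \right)}\right)^{2} = \left(-17 + \frac{\left(0 - -4\right) - 30 \left(-2 + \left(0 - -4\right)\right)}{-2 + \left(0 - -4\right)}\right)^{2} = \left(-17 + \frac{\left(0 + 4\right) - 30 \left(-2 + \left(0 + 4\right)\right)}{-2 + \left(0 + 4\right)}\right)^{2} = \left(-17 + \frac{4 - 30 \left(-2 + 4\right)}{-2 + 4}\right)^{2} = \left(-17 + \frac{4 - 30 \cdot 2}{2}\right)^{2} = \left(-17 + \frac{4 - 60}{2}\right)^{2} = \left(-17 + \frac{1}{2} \left(-56\right)\right)^{2} = \left(-17 - 28\right)^{2} = \left(-45\right)^{2} = 2025$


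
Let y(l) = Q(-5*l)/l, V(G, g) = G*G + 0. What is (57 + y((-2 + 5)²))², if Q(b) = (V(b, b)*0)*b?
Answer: 3249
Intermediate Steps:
V(G, g) = G² (V(G, g) = G² + 0 = G²)
Q(b) = 0 (Q(b) = (b²*0)*b = 0*b = 0)
y(l) = 0 (y(l) = 0/l = 0)
(57 + y((-2 + 5)²))² = (57 + 0)² = 57² = 3249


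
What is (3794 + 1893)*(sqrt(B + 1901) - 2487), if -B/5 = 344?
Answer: -14143569 + 5687*sqrt(181) ≈ -1.4067e+7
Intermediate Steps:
B = -1720 (B = -5*344 = -1720)
(3794 + 1893)*(sqrt(B + 1901) - 2487) = (3794 + 1893)*(sqrt(-1720 + 1901) - 2487) = 5687*(sqrt(181) - 2487) = 5687*(-2487 + sqrt(181)) = -14143569 + 5687*sqrt(181)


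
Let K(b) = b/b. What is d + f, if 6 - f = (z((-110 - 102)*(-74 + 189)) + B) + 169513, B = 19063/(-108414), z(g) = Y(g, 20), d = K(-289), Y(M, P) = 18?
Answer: -18378755873/108414 ≈ -1.6952e+5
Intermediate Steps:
K(b) = 1
d = 1
z(g) = 18
B = -19063/108414 (B = 19063*(-1/108414) = -19063/108414 ≈ -0.17584)
f = -18378864287/108414 (f = 6 - ((18 - 19063/108414) + 169513) = 6 - (1932389/108414 + 169513) = 6 - 1*18379514771/108414 = 6 - 18379514771/108414 = -18378864287/108414 ≈ -1.6952e+5)
d + f = 1 - 18378864287/108414 = -18378755873/108414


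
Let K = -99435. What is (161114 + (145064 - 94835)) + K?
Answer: 111908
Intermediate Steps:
(161114 + (145064 - 94835)) + K = (161114 + (145064 - 94835)) - 99435 = (161114 + 50229) - 99435 = 211343 - 99435 = 111908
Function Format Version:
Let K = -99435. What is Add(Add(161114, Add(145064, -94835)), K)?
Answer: 111908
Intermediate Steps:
Add(Add(161114, Add(145064, -94835)), K) = Add(Add(161114, Add(145064, -94835)), -99435) = Add(Add(161114, 50229), -99435) = Add(211343, -99435) = 111908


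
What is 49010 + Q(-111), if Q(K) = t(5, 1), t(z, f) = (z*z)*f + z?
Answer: 49040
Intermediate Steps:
t(z, f) = z + f*z² (t(z, f) = z²*f + z = f*z² + z = z + f*z²)
Q(K) = 30 (Q(K) = 5*(1 + 1*5) = 5*(1 + 5) = 5*6 = 30)
49010 + Q(-111) = 49010 + 30 = 49040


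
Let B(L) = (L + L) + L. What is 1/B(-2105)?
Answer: -1/6315 ≈ -0.00015835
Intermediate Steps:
B(L) = 3*L (B(L) = 2*L + L = 3*L)
1/B(-2105) = 1/(3*(-2105)) = 1/(-6315) = -1/6315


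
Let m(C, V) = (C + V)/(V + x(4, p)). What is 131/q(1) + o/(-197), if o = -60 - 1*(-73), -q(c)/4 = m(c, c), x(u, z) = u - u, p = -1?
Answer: -25911/1576 ≈ -16.441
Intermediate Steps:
x(u, z) = 0
m(C, V) = (C + V)/V (m(C, V) = (C + V)/(V + 0) = (C + V)/V)
q(c) = -8 (q(c) = -4*(c + c)/c = -4*2*c/c = -4*2 = -8)
o = 13 (o = -60 + 73 = 13)
131/q(1) + o/(-197) = 131/(-8) + 13/(-197) = 131*(-1/8) + 13*(-1/197) = -131/8 - 13/197 = -25911/1576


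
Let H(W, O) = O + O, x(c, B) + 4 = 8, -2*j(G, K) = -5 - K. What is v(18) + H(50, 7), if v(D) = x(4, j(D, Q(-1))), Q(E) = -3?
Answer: 18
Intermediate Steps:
j(G, K) = 5/2 + K/2 (j(G, K) = -(-5 - K)/2 = 5/2 + K/2)
x(c, B) = 4 (x(c, B) = -4 + 8 = 4)
H(W, O) = 2*O
v(D) = 4
v(18) + H(50, 7) = 4 + 2*7 = 4 + 14 = 18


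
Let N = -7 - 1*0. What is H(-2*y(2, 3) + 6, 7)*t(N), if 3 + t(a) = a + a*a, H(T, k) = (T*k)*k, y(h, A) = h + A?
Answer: -7644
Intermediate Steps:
y(h, A) = A + h
N = -7 (N = -7 + 0 = -7)
H(T, k) = T*k²
t(a) = -3 + a + a² (t(a) = -3 + (a + a*a) = -3 + (a + a²) = -3 + a + a²)
H(-2*y(2, 3) + 6, 7)*t(N) = ((-2*(3 + 2) + 6)*7²)*(-3 - 7 + (-7)²) = ((-2*5 + 6)*49)*(-3 - 7 + 49) = ((-10 + 6)*49)*39 = -4*49*39 = -196*39 = -7644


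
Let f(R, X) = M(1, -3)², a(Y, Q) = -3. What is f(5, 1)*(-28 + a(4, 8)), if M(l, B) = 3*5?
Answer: -6975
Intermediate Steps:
M(l, B) = 15
f(R, X) = 225 (f(R, X) = 15² = 225)
f(5, 1)*(-28 + a(4, 8)) = 225*(-28 - 3) = 225*(-31) = -6975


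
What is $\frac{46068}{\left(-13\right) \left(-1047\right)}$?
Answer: $\frac{44}{13} \approx 3.3846$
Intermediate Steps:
$\frac{46068}{\left(-13\right) \left(-1047\right)} = \frac{46068}{13611} = 46068 \cdot \frac{1}{13611} = \frac{44}{13}$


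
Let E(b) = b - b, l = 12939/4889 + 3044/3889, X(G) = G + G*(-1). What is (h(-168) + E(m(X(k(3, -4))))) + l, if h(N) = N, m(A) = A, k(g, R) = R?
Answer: -3129036041/19013321 ≈ -164.57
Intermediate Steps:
X(G) = 0 (X(G) = G - G = 0)
l = 65201887/19013321 (l = 12939*(1/4889) + 3044*(1/3889) = 12939/4889 + 3044/3889 = 65201887/19013321 ≈ 3.4293)
E(b) = 0
(h(-168) + E(m(X(k(3, -4))))) + l = (-168 + 0) + 65201887/19013321 = -168 + 65201887/19013321 = -3129036041/19013321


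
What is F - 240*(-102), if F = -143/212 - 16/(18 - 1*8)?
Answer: 25946389/1060 ≈ 24478.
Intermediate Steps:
F = -2411/1060 (F = -143*1/212 - 16/(18 - 8) = -143/212 - 16/10 = -143/212 - 16*⅒ = -143/212 - 8/5 = -2411/1060 ≈ -2.2745)
F - 240*(-102) = -2411/1060 - 240*(-102) = -2411/1060 + 24480 = 25946389/1060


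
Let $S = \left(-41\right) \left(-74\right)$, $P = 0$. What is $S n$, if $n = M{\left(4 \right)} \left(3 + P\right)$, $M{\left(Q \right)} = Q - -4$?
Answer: $72816$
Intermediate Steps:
$M{\left(Q \right)} = 4 + Q$ ($M{\left(Q \right)} = Q + 4 = 4 + Q$)
$S = 3034$
$n = 24$ ($n = \left(4 + 4\right) \left(3 + 0\right) = 8 \cdot 3 = 24$)
$S n = 3034 \cdot 24 = 72816$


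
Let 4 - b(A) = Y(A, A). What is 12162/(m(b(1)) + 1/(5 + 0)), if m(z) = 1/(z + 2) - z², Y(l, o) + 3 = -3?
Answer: -729720/5983 ≈ -121.97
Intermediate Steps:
Y(l, o) = -6 (Y(l, o) = -3 - 3 = -6)
b(A) = 10 (b(A) = 4 - 1*(-6) = 4 + 6 = 10)
m(z) = 1/(2 + z) - z²
12162/(m(b(1)) + 1/(5 + 0)) = 12162/((1 - 1*10³ - 2*10²)/(2 + 10) + 1/(5 + 0)) = 12162/((1 - 1*1000 - 2*100)/12 + 1/5) = 12162/((1 - 1000 - 200)/12 + ⅕) = 12162/((1/12)*(-1199) + ⅕) = 12162/(-1199/12 + ⅕) = 12162/(-5983/60) = 12162*(-60/5983) = -729720/5983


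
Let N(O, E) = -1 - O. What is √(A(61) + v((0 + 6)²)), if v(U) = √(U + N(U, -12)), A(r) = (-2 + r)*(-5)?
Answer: √(-295 + I) ≈ 0.0291 + 17.176*I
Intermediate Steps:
A(r) = 10 - 5*r
v(U) = I (v(U) = √(U + (-1 - U)) = √(-1) = I)
√(A(61) + v((0 + 6)²)) = √((10 - 5*61) + I) = √((10 - 305) + I) = √(-295 + I)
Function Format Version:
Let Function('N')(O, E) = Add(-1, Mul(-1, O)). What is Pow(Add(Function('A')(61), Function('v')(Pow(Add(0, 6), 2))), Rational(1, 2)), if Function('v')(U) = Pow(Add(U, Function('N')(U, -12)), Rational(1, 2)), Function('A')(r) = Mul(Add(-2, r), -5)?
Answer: Pow(Add(-295, I), Rational(1, 2)) ≈ Add(0.0291, Mul(17.176, I))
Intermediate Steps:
Function('A')(r) = Add(10, Mul(-5, r))
Function('v')(U) = I (Function('v')(U) = Pow(Add(U, Add(-1, Mul(-1, U))), Rational(1, 2)) = Pow(-1, Rational(1, 2)) = I)
Pow(Add(Function('A')(61), Function('v')(Pow(Add(0, 6), 2))), Rational(1, 2)) = Pow(Add(Add(10, Mul(-5, 61)), I), Rational(1, 2)) = Pow(Add(Add(10, -305), I), Rational(1, 2)) = Pow(Add(-295, I), Rational(1, 2))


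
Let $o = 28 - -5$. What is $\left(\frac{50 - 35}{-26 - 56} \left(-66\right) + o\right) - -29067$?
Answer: $\frac{1193595}{41} \approx 29112.0$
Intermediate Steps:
$o = 33$ ($o = 28 + 5 = 33$)
$\left(\frac{50 - 35}{-26 - 56} \left(-66\right) + o\right) - -29067 = \left(\frac{50 - 35}{-26 - 56} \left(-66\right) + 33\right) - -29067 = \left(\frac{15}{-82} \left(-66\right) + 33\right) + 29067 = \left(15 \left(- \frac{1}{82}\right) \left(-66\right) + 33\right) + 29067 = \left(\left(- \frac{15}{82}\right) \left(-66\right) + 33\right) + 29067 = \left(\frac{495}{41} + 33\right) + 29067 = \frac{1848}{41} + 29067 = \frac{1193595}{41}$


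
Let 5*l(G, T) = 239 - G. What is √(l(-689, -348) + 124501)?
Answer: √3117165/5 ≈ 353.11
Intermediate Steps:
l(G, T) = 239/5 - G/5 (l(G, T) = (239 - G)/5 = 239/5 - G/5)
√(l(-689, -348) + 124501) = √((239/5 - ⅕*(-689)) + 124501) = √((239/5 + 689/5) + 124501) = √(928/5 + 124501) = √(623433/5) = √3117165/5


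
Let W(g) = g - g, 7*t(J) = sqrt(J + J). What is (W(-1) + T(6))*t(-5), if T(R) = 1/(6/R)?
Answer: I*sqrt(10)/7 ≈ 0.45175*I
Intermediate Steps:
T(R) = R/6
t(J) = sqrt(2)*sqrt(J)/7 (t(J) = sqrt(J + J)/7 = sqrt(2*J)/7 = (sqrt(2)*sqrt(J))/7 = sqrt(2)*sqrt(J)/7)
W(g) = 0
(W(-1) + T(6))*t(-5) = (0 + (1/6)*6)*(sqrt(2)*sqrt(-5)/7) = (0 + 1)*(sqrt(2)*(I*sqrt(5))/7) = 1*(I*sqrt(10)/7) = I*sqrt(10)/7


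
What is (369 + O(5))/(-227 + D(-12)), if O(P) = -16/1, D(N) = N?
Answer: -353/239 ≈ -1.4770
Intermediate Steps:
O(P) = -16 (O(P) = -16*1 = -16)
(369 + O(5))/(-227 + D(-12)) = (369 - 16)/(-227 - 12) = 353/(-239) = 353*(-1/239) = -353/239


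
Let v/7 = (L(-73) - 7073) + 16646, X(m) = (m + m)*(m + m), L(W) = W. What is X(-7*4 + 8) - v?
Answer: -64900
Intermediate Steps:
X(m) = 4*m**2 (X(m) = (2*m)*(2*m) = 4*m**2)
v = 66500 (v = 7*((-73 - 7073) + 16646) = 7*(-7146 + 16646) = 7*9500 = 66500)
X(-7*4 + 8) - v = 4*(-7*4 + 8)**2 - 1*66500 = 4*(-28 + 8)**2 - 66500 = 4*(-20)**2 - 66500 = 4*400 - 66500 = 1600 - 66500 = -64900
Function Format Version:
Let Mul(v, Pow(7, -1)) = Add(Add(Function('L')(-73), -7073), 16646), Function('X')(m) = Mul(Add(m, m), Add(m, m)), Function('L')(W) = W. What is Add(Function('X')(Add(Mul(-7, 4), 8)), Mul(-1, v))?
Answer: -64900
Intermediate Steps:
Function('X')(m) = Mul(4, Pow(m, 2)) (Function('X')(m) = Mul(Mul(2, m), Mul(2, m)) = Mul(4, Pow(m, 2)))
v = 66500 (v = Mul(7, Add(Add(-73, -7073), 16646)) = Mul(7, Add(-7146, 16646)) = Mul(7, 9500) = 66500)
Add(Function('X')(Add(Mul(-7, 4), 8)), Mul(-1, v)) = Add(Mul(4, Pow(Add(Mul(-7, 4), 8), 2)), Mul(-1, 66500)) = Add(Mul(4, Pow(Add(-28, 8), 2)), -66500) = Add(Mul(4, Pow(-20, 2)), -66500) = Add(Mul(4, 400), -66500) = Add(1600, -66500) = -64900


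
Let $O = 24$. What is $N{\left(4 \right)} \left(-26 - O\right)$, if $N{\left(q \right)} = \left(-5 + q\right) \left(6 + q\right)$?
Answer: $500$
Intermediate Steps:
$N{\left(4 \right)} \left(-26 - O\right) = \left(-30 + 4 + 4^{2}\right) \left(-26 - 24\right) = \left(-30 + 4 + 16\right) \left(-26 - 24\right) = \left(-10\right) \left(-50\right) = 500$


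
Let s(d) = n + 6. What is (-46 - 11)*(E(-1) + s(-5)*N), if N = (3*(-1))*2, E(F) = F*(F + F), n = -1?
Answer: 1596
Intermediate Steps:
s(d) = 5 (s(d) = -1 + 6 = 5)
E(F) = 2*F**2 (E(F) = F*(2*F) = 2*F**2)
N = -6 (N = -3*2 = -6)
(-46 - 11)*(E(-1) + s(-5)*N) = (-46 - 11)*(2*(-1)**2 + 5*(-6)) = -57*(2*1 - 30) = -57*(2 - 30) = -57*(-28) = 1596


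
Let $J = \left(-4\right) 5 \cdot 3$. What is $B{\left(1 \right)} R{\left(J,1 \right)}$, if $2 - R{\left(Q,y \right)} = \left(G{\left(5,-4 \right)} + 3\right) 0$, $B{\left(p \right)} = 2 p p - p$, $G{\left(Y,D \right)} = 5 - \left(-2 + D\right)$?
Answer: $2$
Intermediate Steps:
$J = -60$ ($J = \left(-20\right) 3 = -60$)
$G{\left(Y,D \right)} = 7 - D$
$B{\left(p \right)} = - p + 2 p^{2}$ ($B{\left(p \right)} = 2 p^{2} - p = - p + 2 p^{2}$)
$R{\left(Q,y \right)} = 2$ ($R{\left(Q,y \right)} = 2 - \left(\left(7 - -4\right) + 3\right) 0 = 2 - \left(\left(7 + 4\right) + 3\right) 0 = 2 - \left(11 + 3\right) 0 = 2 - 14 \cdot 0 = 2 - 0 = 2 + 0 = 2$)
$B{\left(1 \right)} R{\left(J,1 \right)} = 1 \left(-1 + 2 \cdot 1\right) 2 = 1 \left(-1 + 2\right) 2 = 1 \cdot 1 \cdot 2 = 1 \cdot 2 = 2$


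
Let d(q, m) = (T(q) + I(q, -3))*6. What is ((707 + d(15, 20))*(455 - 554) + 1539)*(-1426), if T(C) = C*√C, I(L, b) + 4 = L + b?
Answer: 104391756 + 12705660*√15 ≈ 1.5360e+8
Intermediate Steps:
I(L, b) = -4 + L + b (I(L, b) = -4 + (L + b) = -4 + L + b)
T(C) = C^(3/2)
d(q, m) = -42 + 6*q + 6*q^(3/2) (d(q, m) = (q^(3/2) + (-4 + q - 3))*6 = (q^(3/2) + (-7 + q))*6 = (-7 + q + q^(3/2))*6 = -42 + 6*q + 6*q^(3/2))
((707 + d(15, 20))*(455 - 554) + 1539)*(-1426) = ((707 + (-42 + 6*15 + 6*15^(3/2)))*(455 - 554) + 1539)*(-1426) = ((707 + (-42 + 90 + 6*(15*√15)))*(-99) + 1539)*(-1426) = ((707 + (-42 + 90 + 90*√15))*(-99) + 1539)*(-1426) = ((707 + (48 + 90*√15))*(-99) + 1539)*(-1426) = ((755 + 90*√15)*(-99) + 1539)*(-1426) = ((-74745 - 8910*√15) + 1539)*(-1426) = (-73206 - 8910*√15)*(-1426) = 104391756 + 12705660*√15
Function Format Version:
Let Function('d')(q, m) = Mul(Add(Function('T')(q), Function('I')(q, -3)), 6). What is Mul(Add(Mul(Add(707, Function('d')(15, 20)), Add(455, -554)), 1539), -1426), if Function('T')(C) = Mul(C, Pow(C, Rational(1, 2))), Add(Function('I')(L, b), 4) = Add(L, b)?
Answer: Add(104391756, Mul(12705660, Pow(15, Rational(1, 2)))) ≈ 1.5360e+8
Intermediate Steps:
Function('I')(L, b) = Add(-4, L, b) (Function('I')(L, b) = Add(-4, Add(L, b)) = Add(-4, L, b))
Function('T')(C) = Pow(C, Rational(3, 2))
Function('d')(q, m) = Add(-42, Mul(6, q), Mul(6, Pow(q, Rational(3, 2)))) (Function('d')(q, m) = Mul(Add(Pow(q, Rational(3, 2)), Add(-4, q, -3)), 6) = Mul(Add(Pow(q, Rational(3, 2)), Add(-7, q)), 6) = Mul(Add(-7, q, Pow(q, Rational(3, 2))), 6) = Add(-42, Mul(6, q), Mul(6, Pow(q, Rational(3, 2)))))
Mul(Add(Mul(Add(707, Function('d')(15, 20)), Add(455, -554)), 1539), -1426) = Mul(Add(Mul(Add(707, Add(-42, Mul(6, 15), Mul(6, Pow(15, Rational(3, 2))))), Add(455, -554)), 1539), -1426) = Mul(Add(Mul(Add(707, Add(-42, 90, Mul(6, Mul(15, Pow(15, Rational(1, 2)))))), -99), 1539), -1426) = Mul(Add(Mul(Add(707, Add(-42, 90, Mul(90, Pow(15, Rational(1, 2))))), -99), 1539), -1426) = Mul(Add(Mul(Add(707, Add(48, Mul(90, Pow(15, Rational(1, 2))))), -99), 1539), -1426) = Mul(Add(Mul(Add(755, Mul(90, Pow(15, Rational(1, 2)))), -99), 1539), -1426) = Mul(Add(Add(-74745, Mul(-8910, Pow(15, Rational(1, 2)))), 1539), -1426) = Mul(Add(-73206, Mul(-8910, Pow(15, Rational(1, 2)))), -1426) = Add(104391756, Mul(12705660, Pow(15, Rational(1, 2))))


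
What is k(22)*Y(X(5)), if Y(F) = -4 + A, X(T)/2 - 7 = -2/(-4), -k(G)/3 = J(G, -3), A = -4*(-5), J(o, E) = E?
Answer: 144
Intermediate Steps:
A = 20
k(G) = 9 (k(G) = -3*(-3) = 9)
X(T) = 15 (X(T) = 14 + 2*(-2/(-4)) = 14 + 2*(-2*(-¼)) = 14 + 2*(½) = 14 + 1 = 15)
Y(F) = 16 (Y(F) = -4 + 20 = 16)
k(22)*Y(X(5)) = 9*16 = 144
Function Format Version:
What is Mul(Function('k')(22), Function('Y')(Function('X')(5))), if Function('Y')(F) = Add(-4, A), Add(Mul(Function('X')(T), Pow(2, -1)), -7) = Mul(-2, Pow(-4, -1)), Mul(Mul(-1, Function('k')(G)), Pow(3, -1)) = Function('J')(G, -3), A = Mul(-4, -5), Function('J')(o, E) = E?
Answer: 144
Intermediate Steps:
A = 20
Function('k')(G) = 9 (Function('k')(G) = Mul(-3, -3) = 9)
Function('X')(T) = 15 (Function('X')(T) = Add(14, Mul(2, Mul(-2, Pow(-4, -1)))) = Add(14, Mul(2, Mul(-2, Rational(-1, 4)))) = Add(14, Mul(2, Rational(1, 2))) = Add(14, 1) = 15)
Function('Y')(F) = 16 (Function('Y')(F) = Add(-4, 20) = 16)
Mul(Function('k')(22), Function('Y')(Function('X')(5))) = Mul(9, 16) = 144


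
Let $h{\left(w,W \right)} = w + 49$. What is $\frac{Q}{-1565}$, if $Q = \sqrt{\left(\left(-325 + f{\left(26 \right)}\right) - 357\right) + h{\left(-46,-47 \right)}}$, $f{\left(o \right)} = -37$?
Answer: $- \frac{2 i \sqrt{179}}{1565} \approx - 0.017098 i$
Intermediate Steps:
$h{\left(w,W \right)} = 49 + w$
$Q = 2 i \sqrt{179}$ ($Q = \sqrt{\left(\left(-325 - 37\right) - 357\right) + \left(49 - 46\right)} = \sqrt{\left(-362 - 357\right) + 3} = \sqrt{-719 + 3} = \sqrt{-716} = 2 i \sqrt{179} \approx 26.758 i$)
$\frac{Q}{-1565} = \frac{2 i \sqrt{179}}{-1565} = 2 i \sqrt{179} \left(- \frac{1}{1565}\right) = - \frac{2 i \sqrt{179}}{1565}$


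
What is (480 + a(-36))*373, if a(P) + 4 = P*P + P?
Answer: 647528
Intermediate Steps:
a(P) = -4 + P + P² (a(P) = -4 + (P*P + P) = -4 + (P² + P) = -4 + (P + P²) = -4 + P + P²)
(480 + a(-36))*373 = (480 + (-4 - 36 + (-36)²))*373 = (480 + (-4 - 36 + 1296))*373 = (480 + 1256)*373 = 1736*373 = 647528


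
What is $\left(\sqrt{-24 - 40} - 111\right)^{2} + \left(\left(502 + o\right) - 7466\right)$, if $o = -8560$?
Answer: $-3267 - 1776 i \approx -3267.0 - 1776.0 i$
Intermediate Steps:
$\left(\sqrt{-24 - 40} - 111\right)^{2} + \left(\left(502 + o\right) - 7466\right) = \left(\sqrt{-24 - 40} - 111\right)^{2} + \left(\left(502 - 8560\right) - 7466\right) = \left(\sqrt{-64} - 111\right)^{2} - 15524 = \left(8 i - 111\right)^{2} - 15524 = \left(-111 + 8 i\right)^{2} - 15524 = -15524 + \left(-111 + 8 i\right)^{2}$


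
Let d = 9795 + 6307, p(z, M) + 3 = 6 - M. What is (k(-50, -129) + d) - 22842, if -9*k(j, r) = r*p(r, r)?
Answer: -4848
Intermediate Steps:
p(z, M) = 3 - M (p(z, M) = -3 + (6 - M) = 3 - M)
d = 16102
k(j, r) = -r*(3 - r)/9
(k(-50, -129) + d) - 22842 = ((1/9)*(-129)*(-3 - 129) + 16102) - 22842 = ((1/9)*(-129)*(-132) + 16102) - 22842 = (1892 + 16102) - 22842 = 17994 - 22842 = -4848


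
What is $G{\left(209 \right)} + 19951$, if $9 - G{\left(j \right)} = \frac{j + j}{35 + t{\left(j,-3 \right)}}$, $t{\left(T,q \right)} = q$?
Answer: $\frac{319151}{16} \approx 19947.0$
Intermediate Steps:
$G{\left(j \right)} = 9 - \frac{j}{16}$ ($G{\left(j \right)} = 9 - \frac{j + j}{35 - 3} = 9 - \frac{2 j}{32} = 9 - 2 j \frac{1}{32} = 9 - \frac{j}{16}$)
$G{\left(209 \right)} + 19951 = \left(9 - \frac{209}{16}\right) + 19951 = - \frac{65}{16} + 19951 = \frac{319151}{16}$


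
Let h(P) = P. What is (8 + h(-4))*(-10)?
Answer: -40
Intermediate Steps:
(8 + h(-4))*(-10) = (8 - 4)*(-10) = 4*(-10) = -40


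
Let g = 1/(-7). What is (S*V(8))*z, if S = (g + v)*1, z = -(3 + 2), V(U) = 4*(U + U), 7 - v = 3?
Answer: -8640/7 ≈ -1234.3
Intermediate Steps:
v = 4 (v = 7 - 1*3 = 7 - 3 = 4)
g = -1/7 ≈ -0.14286
V(U) = 8*U (V(U) = 4*(2*U) = 8*U)
z = -5 (z = -1*5 = -5)
S = 27/7 (S = (-1/7 + 4)*1 = (27/7)*1 = 27/7 ≈ 3.8571)
(S*V(8))*z = (27*(8*8)/7)*(-5) = ((27/7)*64)*(-5) = (1728/7)*(-5) = -8640/7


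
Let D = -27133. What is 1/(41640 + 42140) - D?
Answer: 2273202741/83780 ≈ 27133.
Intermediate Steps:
1/(41640 + 42140) - D = 1/(41640 + 42140) - 1*(-27133) = 1/83780 + 27133 = 2273202741/83780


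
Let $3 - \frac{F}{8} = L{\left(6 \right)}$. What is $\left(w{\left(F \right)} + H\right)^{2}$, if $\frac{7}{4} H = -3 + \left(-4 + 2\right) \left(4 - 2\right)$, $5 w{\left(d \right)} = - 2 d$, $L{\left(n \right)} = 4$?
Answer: $\frac{16}{25} \approx 0.64$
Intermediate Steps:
$F = -8$ ($F = 24 - 32 = -8$)
$w{\left(d \right)} = - \frac{2 d}{5}$ ($w{\left(d \right)} = \frac{\left(-2\right) d}{5} = - \frac{2 d}{5}$)
$H = -4$ ($H = \frac{4 \left(-3 + \left(-4 + 2\right) \left(4 - 2\right)\right)}{7} = \frac{4 \left(-3 - 4\right)}{7} = \frac{4}{7} \left(-7\right) = -4$)
$\left(w{\left(F \right)} + H\right)^{2} = \left(\left(- \frac{2}{5}\right) \left(-8\right) - 4\right)^{2} = \left(\frac{16}{5} - 4\right)^{2} = \left(- \frac{4}{5}\right)^{2} = \frac{16}{25}$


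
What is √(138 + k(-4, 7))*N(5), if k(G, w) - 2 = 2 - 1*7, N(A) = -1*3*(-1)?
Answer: 9*√15 ≈ 34.857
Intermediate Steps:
N(A) = 3 (N(A) = -3*(-1) = 3)
k(G, w) = -3 (k(G, w) = 2 + (2 - 1*7) = 2 + (2 - 7) = 2 - 5 = -3)
√(138 + k(-4, 7))*N(5) = √(138 - 3)*3 = √135*3 = (3*√15)*3 = 9*√15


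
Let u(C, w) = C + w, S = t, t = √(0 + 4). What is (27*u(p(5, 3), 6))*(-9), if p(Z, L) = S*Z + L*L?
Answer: -6075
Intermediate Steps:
t = 2 (t = √4 = 2)
S = 2
p(Z, L) = L² + 2*Z (p(Z, L) = 2*Z + L*L = 2*Z + L² = L² + 2*Z)
(27*u(p(5, 3), 6))*(-9) = (27*((3² + 2*5) + 6))*(-9) = (27*((9 + 10) + 6))*(-9) = (27*(19 + 6))*(-9) = (27*25)*(-9) = 675*(-9) = -6075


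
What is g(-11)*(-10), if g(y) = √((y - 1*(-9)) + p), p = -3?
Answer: -10*I*√5 ≈ -22.361*I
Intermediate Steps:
g(y) = √(6 + y) (g(y) = √((y - 1*(-9)) - 3) = √((y + 9) - 3) = √((9 + y) - 3) = √(6 + y))
g(-11)*(-10) = √(6 - 11)*(-10) = √(-5)*(-10) = (I*√5)*(-10) = -10*I*√5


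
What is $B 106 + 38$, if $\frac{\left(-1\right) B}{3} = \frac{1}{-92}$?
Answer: $\frac{1907}{46} \approx 41.457$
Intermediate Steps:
$B = \frac{3}{92}$ ($B = - \frac{3}{-92} = \left(-3\right) \left(- \frac{1}{92}\right) = \frac{3}{92} \approx 0.032609$)
$B 106 + 38 = \frac{3}{92} \cdot 106 + 38 = \frac{159}{46} + 38 = \frac{1907}{46}$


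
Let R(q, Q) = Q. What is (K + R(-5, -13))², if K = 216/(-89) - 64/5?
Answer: 157778721/198025 ≈ 796.76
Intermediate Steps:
K = -6776/445 (K = 216*(-1/89) - 64*⅕ = -216/89 - 64/5 = -6776/445 ≈ -15.227)
(K + R(-5, -13))² = (-6776/445 - 13)² = (-12561/445)² = 157778721/198025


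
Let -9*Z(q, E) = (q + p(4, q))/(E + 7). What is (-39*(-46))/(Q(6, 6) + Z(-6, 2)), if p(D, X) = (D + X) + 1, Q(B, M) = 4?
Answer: 145314/331 ≈ 439.02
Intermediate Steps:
p(D, X) = 1 + D + X
Z(q, E) = -(5 + 2*q)/(9*(7 + E)) (Z(q, E) = -(q + (1 + 4 + q))/(9*(E + 7)) = -(q + (5 + q))/(9*(7 + E)) = -(5 + 2*q)/(9*(7 + E)))
(-39*(-46))/(Q(6, 6) + Z(-6, 2)) = (-39*(-46))/(4 + (-5 - 2*(-6))/(9*(7 + 2))) = 1794/(4 + (1/9)*(-5 + 12)/9) = 1794/(4 + (1/9)*(1/9)*7) = 1794/(4 + 7/81) = 1794/(331/81) = 1794*(81/331) = 145314/331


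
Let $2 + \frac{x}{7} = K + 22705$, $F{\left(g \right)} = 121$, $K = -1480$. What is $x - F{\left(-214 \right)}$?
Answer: $148440$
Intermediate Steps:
$x = 148561$ ($x = -14 + 7 \left(-1480 + 22705\right) = -14 + 7 \cdot 21225 = -14 + 148575 = 148561$)
$x - F{\left(-214 \right)} = 148561 - 121 = 148440$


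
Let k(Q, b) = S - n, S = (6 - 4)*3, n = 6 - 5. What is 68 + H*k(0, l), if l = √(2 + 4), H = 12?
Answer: 128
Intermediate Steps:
n = 1
S = 6 (S = 2*3 = 6)
l = √6 ≈ 2.4495
k(Q, b) = 5 (k(Q, b) = 6 - 1*1 = 6 - 1 = 5)
68 + H*k(0, l) = 68 + 12*5 = 68 + 60 = 128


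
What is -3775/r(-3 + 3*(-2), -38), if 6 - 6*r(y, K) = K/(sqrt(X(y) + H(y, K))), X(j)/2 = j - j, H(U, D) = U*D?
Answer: -611550/143 + 33975*sqrt(38)/143 ≈ -2812.0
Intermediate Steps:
H(U, D) = D*U
X(j) = 0 (X(j) = 2*(j - j) = 2*0 = 0)
r(y, K) = 1 - K/(6*sqrt(K*y)) (r(y, K) = 1 - K/(6*(sqrt(0 + K*y))) = 1 - K/(6*(sqrt(K*y))) = 1 - K/(6*sqrt(K*y)))
-3775/r(-3 + 3*(-2), -38) = -3775/(1 - 1/6*(-38)/sqrt(-38*(-3 + 3*(-2)))) = -3775/(1 - 1/6*(-38)/sqrt(-38*(-3 - 6))) = -3775/(1 - 1/6*(-38)/sqrt(-38*(-9))) = -3775/(1 - 1/6*(-38)/sqrt(342)) = -3775/(1 - 1/6*(-38)*sqrt(38)/114) = -3775/(1 + sqrt(38)/18)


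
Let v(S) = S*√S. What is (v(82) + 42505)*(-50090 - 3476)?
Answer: -2276822830 - 4392412*√82 ≈ -2.3166e+9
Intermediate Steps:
v(S) = S^(3/2)
(v(82) + 42505)*(-50090 - 3476) = (82^(3/2) + 42505)*(-50090 - 3476) = (82*√82 + 42505)*(-53566) = (42505 + 82*√82)*(-53566) = -2276822830 - 4392412*√82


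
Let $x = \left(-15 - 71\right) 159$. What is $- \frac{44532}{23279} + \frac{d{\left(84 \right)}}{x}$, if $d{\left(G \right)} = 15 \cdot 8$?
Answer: $- \frac{101954008}{53052841} \approx -1.9217$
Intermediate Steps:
$d{\left(G \right)} = 120$
$x = -13674$ ($x = \left(-15 - 71\right) 159 = \left(-86\right) 159 = -13674$)
$- \frac{44532}{23279} + \frac{d{\left(84 \right)}}{x} = - \frac{44532}{23279} + \frac{120}{-13674} = \left(-44532\right) \frac{1}{23279} + 120 \left(- \frac{1}{13674}\right) = - \frac{44532}{23279} - \frac{20}{2279} = - \frac{101954008}{53052841}$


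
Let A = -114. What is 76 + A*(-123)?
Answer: 14098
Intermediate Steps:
76 + A*(-123) = 76 - 114*(-123) = 76 + 14022 = 14098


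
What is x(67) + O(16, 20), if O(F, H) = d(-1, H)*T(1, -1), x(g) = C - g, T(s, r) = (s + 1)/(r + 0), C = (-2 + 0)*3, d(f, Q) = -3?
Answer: -67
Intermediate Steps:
C = -6 (C = -2*3 = -6)
T(s, r) = (1 + s)/r
x(g) = -6 - g
O(F, H) = 6 (O(F, H) = -3*(1 + 1)/(-1) = -(-3)*2 = -3*(-2) = 6)
x(67) + O(16, 20) = (-6 - 1*67) + 6 = (-6 - 67) + 6 = -73 + 6 = -67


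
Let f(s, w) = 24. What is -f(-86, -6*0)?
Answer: -24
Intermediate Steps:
-f(-86, -6*0) = -1*24 = -24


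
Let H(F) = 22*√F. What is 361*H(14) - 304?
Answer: -304 + 7942*√14 ≈ 29412.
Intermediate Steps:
361*H(14) - 304 = 361*(22*√14) - 304 = 7942*√14 - 304 = -304 + 7942*√14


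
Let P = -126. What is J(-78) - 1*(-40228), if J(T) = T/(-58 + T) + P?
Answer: 2726975/68 ≈ 40103.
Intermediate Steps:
J(T) = -126 + T/(-58 + T) (J(T) = T/(-58 + T) - 126 = -126 + T/(-58 + T))
J(-78) - 1*(-40228) = (7308 - 125*(-78))/(-58 - 78) - 1*(-40228) = (7308 + 9750)/(-136) + 40228 = -1/136*17058 + 40228 = -8529/68 + 40228 = 2726975/68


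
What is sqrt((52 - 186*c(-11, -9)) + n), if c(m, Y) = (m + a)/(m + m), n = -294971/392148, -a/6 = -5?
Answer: sqrt(109516962780093)/718938 ≈ 14.556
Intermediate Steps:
a = 30 (a = -6*(-5) = 30)
n = -294971/392148 (n = -294971*1/392148 = -294971/392148 ≈ -0.75219)
c(m, Y) = (30 + m)/(2*m) (c(m, Y) = (m + 30)/(m + m) = (30 + m)/((2*m)) = (30 + m)*(1/(2*m)) = (30 + m)/(2*m))
sqrt((52 - 186*c(-11, -9)) + n) = sqrt((52 - 93*(30 - 11)/(-11)) - 294971/392148) = sqrt((52 - 93*(-1)*19/11) - 294971/392148) = sqrt((52 - 186*(-19/22)) - 294971/392148) = sqrt((52 + 1767/11) - 294971/392148) = sqrt(2339/11 - 294971/392148) = sqrt(913989491/4313628) = sqrt(109516962780093)/718938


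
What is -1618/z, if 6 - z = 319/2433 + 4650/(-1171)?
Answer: -4609751574/28034159 ≈ -164.43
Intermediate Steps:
z = 28034159/2849043 (z = 6 - (319/2433 + 4650/(-1171)) = 6 - (319*(1/2433) + 4650*(-1/1171)) = 6 - (319/2433 - 4650/1171) = 6 - 1*(-10939901/2849043) = 6 + 10939901/2849043 = 28034159/2849043 ≈ 9.8398)
-1618/z = -1618/28034159/2849043 = -1618*2849043/28034159 = -4609751574/28034159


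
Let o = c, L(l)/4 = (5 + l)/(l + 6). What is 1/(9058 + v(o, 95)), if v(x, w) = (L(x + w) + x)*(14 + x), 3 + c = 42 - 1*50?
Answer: 15/135553 ≈ 0.00011066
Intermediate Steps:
c = -11 (c = -3 + (42 - 1*50) = -3 + (42 - 50) = -3 - 8 = -11)
L(l) = 4*(5 + l)/(6 + l) (L(l) = 4*((5 + l)/(l + 6)) = 4*((5 + l)/(6 + l)) = 4*(5 + l)/(6 + l))
o = -11
v(x, w) = (14 + x)*(x + 4*(5 + w + x)/(6 + w + x)) (v(x, w) = (4*(5 + (x + w))/(6 + (x + w)) + x)*(14 + x) = (4*(5 + (w + x))/(6 + (w + x)) + x)*(14 + x) = (4*(5 + w + x)/(6 + w + x) + x)*(14 + x) = (x + 4*(5 + w + x)/(6 + w + x))*(14 + x) = (14 + x)*(x + 4*(5 + w + x)/(6 + w + x)))
1/(9058 + v(o, 95)) = 1/(9058 + (280 + 56*95 + 56*(-11) + 4*(-11)*(5 + 95 - 11) - 11*(14 - 11)*(6 + 95 - 11))/(6 + 95 - 11)) = 1/(9058 + (280 + 5320 - 616 + 4*(-11)*89 - 11*3*90)/90) = 1/(9058 + (280 + 5320 - 616 - 3916 - 2970)/90) = 1/(9058 + (1/90)*(-1902)) = 1/(9058 - 317/15) = 1/(135553/15) = 15/135553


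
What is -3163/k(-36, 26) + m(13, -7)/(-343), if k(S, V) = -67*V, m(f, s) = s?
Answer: 156729/85358 ≈ 1.8361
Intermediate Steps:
-3163/k(-36, 26) + m(13, -7)/(-343) = -3163/((-67*26)) - 7/(-343) = -3163/(-1742) - 7*(-1/343) = -3163*(-1/1742) + 1/49 = 3163/1742 + 1/49 = 156729/85358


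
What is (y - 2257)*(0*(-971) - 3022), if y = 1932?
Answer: 982150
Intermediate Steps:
(y - 2257)*(0*(-971) - 3022) = (1932 - 2257)*(0*(-971) - 3022) = -325*(0 - 3022) = -325*(-3022) = 982150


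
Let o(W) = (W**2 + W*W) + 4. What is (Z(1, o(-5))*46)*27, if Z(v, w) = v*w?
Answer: 67068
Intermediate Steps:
o(W) = 4 + 2*W**2 (o(W) = (W**2 + W**2) + 4 = 2*W**2 + 4 = 4 + 2*W**2)
(Z(1, o(-5))*46)*27 = ((1*(4 + 2*(-5)**2))*46)*27 = ((1*(4 + 2*25))*46)*27 = ((1*(4 + 50))*46)*27 = ((1*54)*46)*27 = (54*46)*27 = 2484*27 = 67068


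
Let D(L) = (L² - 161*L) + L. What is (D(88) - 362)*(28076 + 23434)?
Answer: -345013980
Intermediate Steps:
D(L) = L² - 160*L
(D(88) - 362)*(28076 + 23434) = (88*(-160 + 88) - 362)*(28076 + 23434) = (88*(-72) - 362)*51510 = (-6336 - 362)*51510 = -6698*51510 = -345013980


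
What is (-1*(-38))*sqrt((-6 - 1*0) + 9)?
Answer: 38*sqrt(3) ≈ 65.818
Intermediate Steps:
(-1*(-38))*sqrt((-6 - 1*0) + 9) = 38*sqrt((-6 + 0) + 9) = 38*sqrt(-6 + 9) = 38*sqrt(3)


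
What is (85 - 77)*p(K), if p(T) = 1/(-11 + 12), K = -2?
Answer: 8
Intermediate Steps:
p(T) = 1 (p(T) = 1/1 = 1)
(85 - 77)*p(K) = (85 - 77)*1 = 8*1 = 8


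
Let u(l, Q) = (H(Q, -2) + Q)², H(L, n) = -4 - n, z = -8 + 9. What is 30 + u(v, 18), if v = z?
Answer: 286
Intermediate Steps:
z = 1
v = 1
u(l, Q) = (-2 + Q)² (u(l, Q) = ((-4 - 1*(-2)) + Q)² = ((-4 + 2) + Q)² = (-2 + Q)²)
30 + u(v, 18) = 30 + (-2 + 18)² = 30 + 16² = 30 + 256 = 286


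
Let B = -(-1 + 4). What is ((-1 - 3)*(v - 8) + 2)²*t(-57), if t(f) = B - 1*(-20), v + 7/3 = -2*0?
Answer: 287300/9 ≈ 31922.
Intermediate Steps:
v = -7/3 (v = -7/3 - 2*0 = -7/3 + 0 = -7/3 ≈ -2.3333)
B = -3 (B = -1*3 = -3)
t(f) = 17 (t(f) = -3 - 1*(-20) = -3 + 20 = 17)
((-1 - 3)*(v - 8) + 2)²*t(-57) = ((-1 - 3)*(-7/3 - 8) + 2)²*17 = (-4*(-31/3) + 2)²*17 = (124/3 + 2)²*17 = (130/3)²*17 = (16900/9)*17 = 287300/9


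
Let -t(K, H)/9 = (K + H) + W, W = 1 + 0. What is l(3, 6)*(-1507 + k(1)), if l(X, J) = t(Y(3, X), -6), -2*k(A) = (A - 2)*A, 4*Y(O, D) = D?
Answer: -460989/8 ≈ -57624.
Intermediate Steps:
W = 1
Y(O, D) = D/4
t(K, H) = -9 - 9*H - 9*K (t(K, H) = -9*((K + H) + 1) = -9*((H + K) + 1) = -9*(1 + H + K) = -9 - 9*H - 9*K)
k(A) = -A*(-2 + A)/2 (k(A) = -(A - 2)*A/2 = -(-2 + A)*A/2 = -A*(-2 + A)/2)
l(X, J) = 45 - 9*X/4 (l(X, J) = -9 - 9*(-6) - 9*X/4 = -9 + 54 - 9*X/4 = 45 - 9*X/4)
l(3, 6)*(-1507 + k(1)) = (45 - 9/4*3)*(-1507 + (½)*1*(2 - 1*1)) = (45 - 27/4)*(-1507 + (½)*1*(2 - 1)) = 153*(-1507 + (½)*1*1)/4 = 153*(-1507 + ½)/4 = (153/4)*(-3013/2) = -460989/8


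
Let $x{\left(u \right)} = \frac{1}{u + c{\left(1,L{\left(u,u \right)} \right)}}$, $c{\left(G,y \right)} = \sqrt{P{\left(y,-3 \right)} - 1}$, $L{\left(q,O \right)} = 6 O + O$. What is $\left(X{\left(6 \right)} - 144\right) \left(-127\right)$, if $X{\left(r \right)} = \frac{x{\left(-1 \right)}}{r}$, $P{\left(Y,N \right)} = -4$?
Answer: $\frac{658495}{36} + \frac{127 i \sqrt{5}}{36} \approx 18292.0 + 7.8884 i$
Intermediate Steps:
$L{\left(q,O \right)} = 7 O$
$c{\left(G,y \right)} = i \sqrt{5}$ ($c{\left(G,y \right)} = \sqrt{-4 - 1} = \sqrt{-5} = i \sqrt{5}$)
$x{\left(u \right)} = \frac{1}{u + i \sqrt{5}}$
$X{\left(r \right)} = \frac{1}{r \left(-1 + i \sqrt{5}\right)}$ ($X{\left(r \right)} = \frac{1}{\left(-1 + i \sqrt{5}\right) r} = \frac{1}{r \left(-1 + i \sqrt{5}\right)}$)
$\left(X{\left(6 \right)} - 144\right) \left(-127\right) = \left(- \frac{i}{6 \left(i + \sqrt{5}\right)} - 144\right) \left(-127\right) = \left(-144 - \frac{i}{6 \left(i + \sqrt{5}\right)}\right) \left(-127\right) = 18288 + \frac{127 i}{6 \left(i + \sqrt{5}\right)}$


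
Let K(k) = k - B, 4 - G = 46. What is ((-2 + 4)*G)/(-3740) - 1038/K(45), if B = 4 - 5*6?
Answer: -969039/66385 ≈ -14.597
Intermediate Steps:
G = -42 (G = 4 - 1*46 = 4 - 46 = -42)
B = -26 (B = 4 - 30 = -26)
K(k) = 26 + k (K(k) = k - 1*(-26) = k + 26 = 26 + k)
((-2 + 4)*G)/(-3740) - 1038/K(45) = ((-2 + 4)*(-42))/(-3740) - 1038/(26 + 45) = (2*(-42))*(-1/3740) - 1038/71 = -84*(-1/3740) - 1038*1/71 = 21/935 - 1038/71 = -969039/66385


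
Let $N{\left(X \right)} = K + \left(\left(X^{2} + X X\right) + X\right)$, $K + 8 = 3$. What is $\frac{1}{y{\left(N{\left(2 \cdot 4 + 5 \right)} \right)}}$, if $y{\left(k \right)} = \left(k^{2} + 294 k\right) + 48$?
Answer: $\frac{1}{221488} \approx 4.5149 \cdot 10^{-6}$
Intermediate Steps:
$K = -5$ ($K = -8 + 3 = -5$)
$N{\left(X \right)} = -5 + X + 2 X^{2}$ ($N{\left(X \right)} = -5 + \left(\left(X^{2} + X X\right) + X\right) = -5 + \left(\left(X^{2} + X^{2}\right) + X\right) = -5 + \left(2 X^{2} + X\right) = -5 + \left(X + 2 X^{2}\right) = -5 + X + 2 X^{2}$)
$y{\left(k \right)} = 48 + k^{2} + 294 k$
$\frac{1}{y{\left(N{\left(2 \cdot 4 + 5 \right)} \right)}} = \frac{1}{48 + \left(-5 + \left(2 \cdot 4 + 5\right) + 2 \left(2 \cdot 4 + 5\right)^{2}\right)^{2} + 294 \left(-5 + \left(2 \cdot 4 + 5\right) + 2 \left(2 \cdot 4 + 5\right)^{2}\right)} = \frac{1}{48 + \left(-5 + \left(8 + 5\right) + 2 \left(8 + 5\right)^{2}\right)^{2} + 294 \left(-5 + \left(8 + 5\right) + 2 \left(8 + 5\right)^{2}\right)} = \frac{1}{48 + \left(-5 + 13 + 2 \cdot 13^{2}\right)^{2} + 294 \left(-5 + 13 + 2 \cdot 13^{2}\right)} = \frac{1}{48 + \left(-5 + 13 + 2 \cdot 169\right)^{2} + 294 \left(-5 + 13 + 2 \cdot 169\right)} = \frac{1}{48 + \left(-5 + 13 + 338\right)^{2} + 294 \left(-5 + 13 + 338\right)} = \frac{1}{48 + 346^{2} + 294 \cdot 346} = \frac{1}{48 + 119716 + 101724} = \frac{1}{221488}$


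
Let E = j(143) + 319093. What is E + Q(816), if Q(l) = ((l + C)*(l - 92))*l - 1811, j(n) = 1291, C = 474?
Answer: 762429933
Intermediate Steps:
E = 320384 (E = 1291 + 319093 = 320384)
Q(l) = -1811 + l*(-92 + l)*(474 + l) (Q(l) = ((l + 474)*(l - 92))*l - 1811 = ((474 + l)*(-92 + l))*l - 1811 = ((-92 + l)*(474 + l))*l - 1811 = l*(-92 + l)*(474 + l) - 1811 = -1811 + l*(-92 + l)*(474 + l))
E + Q(816) = 320384 + (-1811 + 816**3 - 43608*816 + 382*816**2) = 320384 + (-1811 + 543338496 - 35584128 + 382*665856) = 320384 + (-1811 + 543338496 - 35584128 + 254356992) = 320384 + 762109549 = 762429933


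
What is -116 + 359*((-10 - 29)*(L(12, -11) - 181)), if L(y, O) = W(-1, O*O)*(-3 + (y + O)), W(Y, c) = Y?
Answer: 2506063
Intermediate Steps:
L(y, O) = 3 - O - y (L(y, O) = -(-3 + (y + O)) = -(-3 + (O + y)) = -(-3 + O + y) = 3 - O - y)
-116 + 359*((-10 - 29)*(L(12, -11) - 181)) = -116 + 359*((-10 - 29)*((3 - 1*(-11) - 1*12) - 181)) = -116 + 359*(-39*((3 + 11 - 12) - 181)) = -116 + 359*(-39*(2 - 181)) = -116 + 359*(-39*(-179)) = -116 + 359*6981 = -116 + 2506179 = 2506063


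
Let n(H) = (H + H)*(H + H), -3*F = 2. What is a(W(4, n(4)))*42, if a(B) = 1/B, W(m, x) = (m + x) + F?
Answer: 63/101 ≈ 0.62376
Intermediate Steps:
F = -2/3 (F = -1/3*2 = -2/3 ≈ -0.66667)
n(H) = 4*H**2 (n(H) = (2*H)*(2*H) = 4*H**2)
W(m, x) = -2/3 + m + x (W(m, x) = (m + x) - 2/3 = -2/3 + m + x)
a(W(4, n(4)))*42 = 42/(-2/3 + 4 + 4*4**2) = 42/(-2/3 + 4 + 4*16) = 42/(-2/3 + 4 + 64) = 42/(202/3) = (3/202)*42 = 63/101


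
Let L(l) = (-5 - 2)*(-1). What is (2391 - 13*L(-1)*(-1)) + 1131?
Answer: 3613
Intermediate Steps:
L(l) = 7 (L(l) = -7*(-1) = 7)
(2391 - 13*L(-1)*(-1)) + 1131 = (2391 - 13*7*(-1)) + 1131 = (2391 - 91*(-1)) + 1131 = (2391 + 91) + 1131 = 2482 + 1131 = 3613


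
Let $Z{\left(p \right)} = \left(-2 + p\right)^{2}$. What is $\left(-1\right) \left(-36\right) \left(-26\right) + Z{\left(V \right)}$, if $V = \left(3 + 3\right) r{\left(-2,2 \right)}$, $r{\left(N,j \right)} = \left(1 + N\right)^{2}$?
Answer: $-920$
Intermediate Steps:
$V = 6$ ($V = \left(3 + 3\right) \left(1 - 2\right)^{2} = 6 \left(-1\right)^{2} = 6 \cdot 1 = 6$)
$\left(-1\right) \left(-36\right) \left(-26\right) + Z{\left(V \right)} = \left(-1\right) \left(-36\right) \left(-26\right) + \left(-2 + 6\right)^{2} = 36 \left(-26\right) + 4^{2} = -936 + 16 = -920$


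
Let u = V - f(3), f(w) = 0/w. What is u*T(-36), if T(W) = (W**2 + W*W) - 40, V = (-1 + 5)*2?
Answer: 20416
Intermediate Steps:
f(w) = 0
V = 8 (V = 4*2 = 8)
T(W) = -40 + 2*W**2 (T(W) = (W**2 + W**2) - 40 = 2*W**2 - 40 = -40 + 2*W**2)
u = 8 (u = 8 - 1*0 = 8 + 0 = 8)
u*T(-36) = 8*(-40 + 2*(-36)**2) = 8*(-40 + 2*1296) = 8*(-40 + 2592) = 8*2552 = 20416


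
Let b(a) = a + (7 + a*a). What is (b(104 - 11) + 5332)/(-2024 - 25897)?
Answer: -14081/27921 ≈ -0.50432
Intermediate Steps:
b(a) = 7 + a + a² (b(a) = a + (7 + a²) = 7 + a + a²)
(b(104 - 11) + 5332)/(-2024 - 25897) = ((7 + (104 - 11) + (104 - 11)²) + 5332)/(-2024 - 25897) = ((7 + 93 + 93²) + 5332)/(-27921) = ((7 + 93 + 8649) + 5332)*(-1/27921) = (8749 + 5332)*(-1/27921) = 14081*(-1/27921) = -14081/27921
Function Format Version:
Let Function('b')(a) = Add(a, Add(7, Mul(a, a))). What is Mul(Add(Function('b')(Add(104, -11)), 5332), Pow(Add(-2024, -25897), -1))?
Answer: Rational(-14081, 27921) ≈ -0.50432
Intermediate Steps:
Function('b')(a) = Add(7, a, Pow(a, 2)) (Function('b')(a) = Add(a, Add(7, Pow(a, 2))) = Add(7, a, Pow(a, 2)))
Mul(Add(Function('b')(Add(104, -11)), 5332), Pow(Add(-2024, -25897), -1)) = Mul(Add(Add(7, Add(104, -11), Pow(Add(104, -11), 2)), 5332), Pow(Add(-2024, -25897), -1)) = Mul(Add(Add(7, 93, Pow(93, 2)), 5332), Pow(-27921, -1)) = Mul(Add(Add(7, 93, 8649), 5332), Rational(-1, 27921)) = Mul(Add(8749, 5332), Rational(-1, 27921)) = Mul(14081, Rational(-1, 27921)) = Rational(-14081, 27921)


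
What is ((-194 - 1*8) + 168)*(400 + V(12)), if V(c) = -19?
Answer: -12954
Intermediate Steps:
((-194 - 1*8) + 168)*(400 + V(12)) = ((-194 - 1*8) + 168)*(400 - 19) = ((-194 - 8) + 168)*381 = (-202 + 168)*381 = -34*381 = -12954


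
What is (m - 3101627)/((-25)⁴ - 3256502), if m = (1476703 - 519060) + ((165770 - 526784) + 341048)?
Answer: 2163950/2865877 ≈ 0.75507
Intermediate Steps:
m = 937677 (m = 957643 + (-361014 + 341048) = 957643 - 19966 = 937677)
(m - 3101627)/((-25)⁴ - 3256502) = (937677 - 3101627)/((-25)⁴ - 3256502) = -2163950/(390625 - 3256502) = -2163950/(-2865877) = -2163950*(-1/2865877) = 2163950/2865877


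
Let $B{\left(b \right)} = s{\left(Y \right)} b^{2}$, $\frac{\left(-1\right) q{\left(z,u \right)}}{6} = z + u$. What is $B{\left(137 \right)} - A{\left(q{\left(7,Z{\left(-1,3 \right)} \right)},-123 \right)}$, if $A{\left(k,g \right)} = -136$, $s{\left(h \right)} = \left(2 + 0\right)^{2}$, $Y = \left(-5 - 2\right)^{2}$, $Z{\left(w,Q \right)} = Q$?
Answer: $75212$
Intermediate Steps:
$Y = 49$ ($Y = \left(-7\right)^{2} = 49$)
$s{\left(h \right)} = 4$ ($s{\left(h \right)} = 2^{2} = 4$)
$q{\left(z,u \right)} = - 6 u - 6 z$ ($q{\left(z,u \right)} = - 6 \left(z + u\right) = - 6 \left(u + z\right) = - 6 u - 6 z$)
$B{\left(b \right)} = 4 b^{2}$
$B{\left(137 \right)} - A{\left(q{\left(7,Z{\left(-1,3 \right)} \right)},-123 \right)} = 4 \cdot 137^{2} - -136 = 4 \cdot 18769 + 136 = 75076 + 136 = 75212$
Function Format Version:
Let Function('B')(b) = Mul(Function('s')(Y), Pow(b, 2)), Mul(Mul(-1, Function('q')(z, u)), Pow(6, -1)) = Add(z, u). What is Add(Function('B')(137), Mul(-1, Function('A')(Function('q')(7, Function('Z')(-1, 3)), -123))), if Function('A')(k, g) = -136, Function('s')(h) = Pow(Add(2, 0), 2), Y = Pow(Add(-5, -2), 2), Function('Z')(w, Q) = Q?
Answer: 75212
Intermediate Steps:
Y = 49 (Y = Pow(-7, 2) = 49)
Function('s')(h) = 4 (Function('s')(h) = Pow(2, 2) = 4)
Function('q')(z, u) = Add(Mul(-6, u), Mul(-6, z)) (Function('q')(z, u) = Mul(-6, Add(z, u)) = Mul(-6, Add(u, z)) = Add(Mul(-6, u), Mul(-6, z)))
Function('B')(b) = Mul(4, Pow(b, 2))
Add(Function('B')(137), Mul(-1, Function('A')(Function('q')(7, Function('Z')(-1, 3)), -123))) = Add(Mul(4, Pow(137, 2)), Mul(-1, -136)) = Add(Mul(4, 18769), 136) = Add(75076, 136) = 75212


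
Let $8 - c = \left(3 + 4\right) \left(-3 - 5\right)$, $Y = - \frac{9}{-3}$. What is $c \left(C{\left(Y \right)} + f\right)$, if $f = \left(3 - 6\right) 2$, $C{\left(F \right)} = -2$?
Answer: $-512$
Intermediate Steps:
$Y = 3$ ($Y = \left(-9\right) \left(- \frac{1}{3}\right) = 3$)
$f = -6$ ($f = \left(-3\right) 2 = -6$)
$c = 64$ ($c = 8 - \left(3 + 4\right) \left(-3 - 5\right) = 8 - 7 \left(-8\right) = 8 - -56 = 8 + 56 = 64$)
$c \left(C{\left(Y \right)} + f\right) = 64 \left(-2 - 6\right) = 64 \left(-8\right) = -512$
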